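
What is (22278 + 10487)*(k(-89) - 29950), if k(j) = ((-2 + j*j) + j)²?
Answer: 2007804796750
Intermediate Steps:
k(j) = (-2 + j + j²)² (k(j) = ((-2 + j²) + j)² = (-2 + j + j²)²)
(22278 + 10487)*(k(-89) - 29950) = (22278 + 10487)*((-2 - 89 + (-89)²)² - 29950) = 32765*((-2 - 89 + 7921)² - 29950) = 32765*(7830² - 29950) = 32765*(61308900 - 29950) = 32765*61278950 = 2007804796750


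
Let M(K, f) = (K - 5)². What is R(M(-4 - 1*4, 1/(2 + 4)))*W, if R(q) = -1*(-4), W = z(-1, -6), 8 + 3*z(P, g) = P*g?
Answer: -8/3 ≈ -2.6667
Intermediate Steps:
z(P, g) = -8/3 + P*g/3 (z(P, g) = -8/3 + (P*g)/3 = -8/3 + P*g/3)
M(K, f) = (-5 + K)²
W = -⅔ (W = -8/3 + (⅓)*(-1)*(-6) = -8/3 + 2 = -⅔ ≈ -0.66667)
R(q) = 4
R(M(-4 - 1*4, 1/(2 + 4)))*W = 4*(-⅔) = -8/3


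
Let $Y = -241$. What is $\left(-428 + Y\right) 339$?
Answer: $-226791$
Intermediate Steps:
$\left(-428 + Y\right) 339 = \left(-428 - 241\right) 339 = \left(-669\right) 339 = -226791$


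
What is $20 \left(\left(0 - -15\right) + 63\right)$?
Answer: $1560$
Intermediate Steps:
$20 \left(\left(0 - -15\right) + 63\right) = 20 \left(\left(0 + 15\right) + 63\right) = 20 \left(15 + 63\right) = 20 \cdot 78 = 1560$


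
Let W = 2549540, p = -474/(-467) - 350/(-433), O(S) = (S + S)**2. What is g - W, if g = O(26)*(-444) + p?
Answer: -758314337784/202211 ≈ -3.7501e+6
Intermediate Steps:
O(S) = 4*S**2 (O(S) = (2*S)**2 = 4*S**2)
p = 368692/202211 (p = -474*(-1/467) - 350*(-1/433) = 474/467 + 350/433 = 368692/202211 ≈ 1.8233)
g = -242769304844/202211 (g = (4*26**2)*(-444) + 368692/202211 = (4*676)*(-444) + 368692/202211 = 2704*(-444) + 368692/202211 = -1200576 + 368692/202211 = -242769304844/202211 ≈ -1.2006e+6)
g - W = -242769304844/202211 - 1*2549540 = -242769304844/202211 - 2549540 = -758314337784/202211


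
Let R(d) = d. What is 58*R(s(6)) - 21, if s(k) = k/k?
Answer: 37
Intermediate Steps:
s(k) = 1
58*R(s(6)) - 21 = 58*1 - 21 = 58 - 21 = 37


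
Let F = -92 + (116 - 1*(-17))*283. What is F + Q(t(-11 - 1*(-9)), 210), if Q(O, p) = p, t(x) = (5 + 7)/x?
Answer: 37757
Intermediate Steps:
t(x) = 12/x
F = 37547 (F = -92 + (116 + 17)*283 = -92 + 133*283 = -92 + 37639 = 37547)
F + Q(t(-11 - 1*(-9)), 210) = 37547 + 210 = 37757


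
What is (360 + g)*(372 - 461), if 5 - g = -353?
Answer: -63902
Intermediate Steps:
g = 358 (g = 5 - 1*(-353) = 5 + 353 = 358)
(360 + g)*(372 - 461) = (360 + 358)*(372 - 461) = 718*(-89) = -63902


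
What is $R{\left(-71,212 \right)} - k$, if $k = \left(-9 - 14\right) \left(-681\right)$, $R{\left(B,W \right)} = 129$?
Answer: $-15534$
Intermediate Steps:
$k = 15663$ ($k = \left(-9 - 14\right) \left(-681\right) = \left(-23\right) \left(-681\right) = 15663$)
$R{\left(-71,212 \right)} - k = 129 - 15663 = -15534$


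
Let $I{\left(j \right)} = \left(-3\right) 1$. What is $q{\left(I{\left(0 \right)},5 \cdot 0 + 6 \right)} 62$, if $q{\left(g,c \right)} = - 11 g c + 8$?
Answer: $12772$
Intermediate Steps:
$I{\left(j \right)} = -3$
$q{\left(g,c \right)} = 8 - 11 c g$ ($q{\left(g,c \right)} = - 11 c g + 8 = 8 - 11 c g$)
$q{\left(I{\left(0 \right)},5 \cdot 0 + 6 \right)} 62 = \left(8 - 11 \left(5 \cdot 0 + 6\right) \left(-3\right)\right) 62 = \left(8 - 11 \left(0 + 6\right) \left(-3\right)\right) 62 = \left(8 - 66 \left(-3\right)\right) 62 = \left(8 + 198\right) 62 = 206 \cdot 62 = 12772$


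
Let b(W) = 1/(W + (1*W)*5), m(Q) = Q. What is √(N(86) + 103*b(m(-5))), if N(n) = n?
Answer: √74310/30 ≈ 9.0866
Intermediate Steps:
b(W) = 1/(6*W) (b(W) = 1/(W + W*5) = 1/(W + 5*W) = 1/(6*W))
√(N(86) + 103*b(m(-5))) = √(86 + 103*((⅙)/(-5))) = √(86 + 103*((⅙)*(-⅕))) = √(86 + 103*(-1/30)) = √(86 - 103/30) = √(2477/30) = √74310/30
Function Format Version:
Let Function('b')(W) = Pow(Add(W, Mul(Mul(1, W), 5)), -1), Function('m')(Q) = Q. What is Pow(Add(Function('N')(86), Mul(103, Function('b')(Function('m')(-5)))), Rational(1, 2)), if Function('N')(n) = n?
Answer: Mul(Rational(1, 30), Pow(74310, Rational(1, 2))) ≈ 9.0866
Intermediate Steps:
Function('b')(W) = Mul(Rational(1, 6), Pow(W, -1)) (Function('b')(W) = Pow(Add(W, Mul(W, 5)), -1) = Pow(Add(W, Mul(5, W)), -1) = Pow(Mul(6, W), -1) = Mul(Rational(1, 6), Pow(W, -1)))
Pow(Add(Function('N')(86), Mul(103, Function('b')(Function('m')(-5)))), Rational(1, 2)) = Pow(Add(86, Mul(103, Mul(Rational(1, 6), Pow(-5, -1)))), Rational(1, 2)) = Pow(Add(86, Mul(103, Mul(Rational(1, 6), Rational(-1, 5)))), Rational(1, 2)) = Pow(Add(86, Mul(103, Rational(-1, 30))), Rational(1, 2)) = Pow(Add(86, Rational(-103, 30)), Rational(1, 2)) = Pow(Rational(2477, 30), Rational(1, 2)) = Mul(Rational(1, 30), Pow(74310, Rational(1, 2)))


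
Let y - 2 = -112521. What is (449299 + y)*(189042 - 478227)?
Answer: -97391724300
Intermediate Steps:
y = -112519 (y = 2 - 112521 = -112519)
(449299 + y)*(189042 - 478227) = (449299 - 112519)*(189042 - 478227) = 336780*(-289185) = -97391724300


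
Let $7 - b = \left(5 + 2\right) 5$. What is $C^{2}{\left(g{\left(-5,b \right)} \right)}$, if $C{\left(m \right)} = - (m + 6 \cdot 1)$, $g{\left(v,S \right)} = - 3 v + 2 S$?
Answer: $1225$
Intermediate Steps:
$b = -28$ ($b = 7 - \left(5 + 2\right) 5 = 7 - 7 \cdot 5 = 7 - 35 = -28$)
$C{\left(m \right)} = -6 - m$ ($C{\left(m \right)} = - (m + 6) = - (6 + m) = -6 - m$)
$C^{2}{\left(g{\left(-5,b \right)} \right)} = \left(-6 - \left(\left(-3\right) \left(-5\right) + 2 \left(-28\right)\right)\right)^{2} = \left(-6 - \left(15 - 56\right)\right)^{2} = \left(-6 - -41\right)^{2} = \left(-6 + 41\right)^{2} = 35^{2} = 1225$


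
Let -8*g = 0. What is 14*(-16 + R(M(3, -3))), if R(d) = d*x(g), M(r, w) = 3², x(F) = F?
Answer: -224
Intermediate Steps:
g = 0 (g = -⅛*0 = 0)
M(r, w) = 9
R(d) = 0 (R(d) = d*0 = 0)
14*(-16 + R(M(3, -3))) = 14*(-16 + 0) = 14*(-16) = -224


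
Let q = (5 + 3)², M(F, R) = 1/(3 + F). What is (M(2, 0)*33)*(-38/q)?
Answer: -627/160 ≈ -3.9188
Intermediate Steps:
q = 64 (q = 8² = 64)
(M(2, 0)*33)*(-38/q) = (33/(3 + 2))*(-38/64) = (33/5)*(-38*1/64) = ((⅕)*33)*(-19/32) = (33/5)*(-19/32) = -627/160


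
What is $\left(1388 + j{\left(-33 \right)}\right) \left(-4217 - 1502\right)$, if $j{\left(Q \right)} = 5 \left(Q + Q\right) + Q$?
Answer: $-5861975$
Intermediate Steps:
$j{\left(Q \right)} = 11 Q$ ($j{\left(Q \right)} = 5 \cdot 2 Q + Q = 10 Q + Q = 11 Q$)
$\left(1388 + j{\left(-33 \right)}\right) \left(-4217 - 1502\right) = \left(1388 + 11 \left(-33\right)\right) \left(-4217 - 1502\right) = \left(1388 - 363\right) \left(-5719\right) = 1025 \left(-5719\right) = -5861975$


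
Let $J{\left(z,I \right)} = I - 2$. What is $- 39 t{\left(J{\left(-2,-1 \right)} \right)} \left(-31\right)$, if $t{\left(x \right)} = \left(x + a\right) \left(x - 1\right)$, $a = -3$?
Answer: $29016$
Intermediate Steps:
$J{\left(z,I \right)} = -2 + I$ ($J{\left(z,I \right)} = I - 2 = -2 + I$)
$t{\left(x \right)} = \left(-1 + x\right) \left(-3 + x\right)$ ($t{\left(x \right)} = \left(x - 3\right) \left(x - 1\right) = \left(-3 + x\right) \left(-1 + x\right) = \left(-1 + x\right) \left(-3 + x\right)$)
$- 39 t{\left(J{\left(-2,-1 \right)} \right)} \left(-31\right) = - 39 \left(3 + \left(-2 - 1\right)^{2} - 4 \left(-2 - 1\right)\right) \left(-31\right) = - 39 \left(3 + \left(-3\right)^{2} - -12\right) \left(-31\right) = - 39 \left(3 + 9 + 12\right) \left(-31\right) = \left(-39\right) 24 \left(-31\right) = \left(-936\right) \left(-31\right) = 29016$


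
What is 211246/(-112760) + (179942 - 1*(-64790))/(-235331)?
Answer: -2273785669/780468340 ≈ -2.9134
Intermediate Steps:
211246/(-112760) + (179942 - 1*(-64790))/(-235331) = 211246*(-1/112760) + (179942 + 64790)*(-1/235331) = -105623/56380 + 244732*(-1/235331) = -105623/56380 - 14396/13843 = -2273785669/780468340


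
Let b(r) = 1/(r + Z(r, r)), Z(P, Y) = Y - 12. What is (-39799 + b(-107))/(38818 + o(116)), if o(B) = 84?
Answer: -8994575/8791852 ≈ -1.0231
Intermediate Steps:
Z(P, Y) = -12 + Y
b(r) = 1/(-12 + 2*r) (b(r) = 1/(r + (-12 + r)) = 1/(-12 + 2*r))
(-39799 + b(-107))/(38818 + o(116)) = (-39799 + 1/(2*(-6 - 107)))/(38818 + 84) = (-39799 + (½)/(-113))/38902 = (-39799 + (½)*(-1/113))*(1/38902) = (-39799 - 1/226)*(1/38902) = -8994575/226*1/38902 = -8994575/8791852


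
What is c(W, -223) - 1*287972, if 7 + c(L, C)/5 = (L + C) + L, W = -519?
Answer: -294312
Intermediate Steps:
c(L, C) = -35 + 5*C + 10*L (c(L, C) = -35 + 5*((L + C) + L) = -35 + 5*((C + L) + L) = -35 + 5*(C + 2*L) = -35 + (5*C + 10*L) = -35 + 5*C + 10*L)
c(W, -223) - 1*287972 = (-35 + 5*(-223) + 10*(-519)) - 1*287972 = (-35 - 1115 - 5190) - 287972 = -6340 - 287972 = -294312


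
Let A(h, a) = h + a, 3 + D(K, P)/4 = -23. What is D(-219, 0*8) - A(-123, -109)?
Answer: 128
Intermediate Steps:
D(K, P) = -104 (D(K, P) = -12 + 4*(-23) = -12 - 92 = -104)
A(h, a) = a + h
D(-219, 0*8) - A(-123, -109) = -104 - (-109 - 123) = -104 - 1*(-232) = -104 + 232 = 128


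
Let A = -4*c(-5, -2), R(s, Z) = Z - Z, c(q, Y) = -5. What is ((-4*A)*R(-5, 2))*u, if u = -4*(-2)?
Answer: 0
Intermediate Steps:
R(s, Z) = 0
A = 20 (A = -4*(-5) = 20)
u = 8
((-4*A)*R(-5, 2))*u = (-4*20*0)*8 = -80*0*8 = 0*8 = 0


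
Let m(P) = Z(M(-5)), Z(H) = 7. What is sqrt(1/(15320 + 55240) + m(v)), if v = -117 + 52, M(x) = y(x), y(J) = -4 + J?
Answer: sqrt(4939210)/840 ≈ 2.6458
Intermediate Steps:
M(x) = -4 + x
v = -65
m(P) = 7
sqrt(1/(15320 + 55240) + m(v)) = sqrt(1/(15320 + 55240) + 7) = sqrt(1/70560 + 7) = sqrt(493921/70560) = sqrt(4939210)/840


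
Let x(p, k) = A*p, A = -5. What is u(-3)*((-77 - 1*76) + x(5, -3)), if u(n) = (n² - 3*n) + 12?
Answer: -5340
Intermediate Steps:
x(p, k) = -5*p
u(n) = 12 + n² - 3*n
u(-3)*((-77 - 1*76) + x(5, -3)) = (12 + (-3)² - 3*(-3))*((-77 - 1*76) - 5*5) = (12 + 9 + 9)*((-77 - 76) - 25) = 30*(-153 - 25) = 30*(-178) = -5340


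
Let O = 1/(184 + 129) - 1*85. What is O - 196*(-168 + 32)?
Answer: 8316724/313 ≈ 26571.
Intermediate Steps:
O = -26604/313 (O = 1/313 - 85 = -26604/313 ≈ -84.997)
O - 196*(-168 + 32) = -26604/313 - 196*(-168 + 32) = -26604/313 - 196*(-136) = -26604/313 + 26656 = 8316724/313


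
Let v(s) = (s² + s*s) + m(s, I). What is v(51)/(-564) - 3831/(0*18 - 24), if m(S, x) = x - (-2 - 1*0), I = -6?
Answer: 169661/1128 ≈ 150.41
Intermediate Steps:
m(S, x) = 2 + x (m(S, x) = x - (-2 + 0) = x - 1*(-2) = x + 2 = 2 + x)
v(s) = -4 + 2*s² (v(s) = (s² + s*s) + (2 - 6) = (s² + s²) - 4 = 2*s² - 4 = -4 + 2*s²)
v(51)/(-564) - 3831/(0*18 - 24) = (-4 + 2*51²)/(-564) - 3831/(0*18 - 24) = (-4 + 2*2601)*(-1/564) - 3831/(0 - 24) = (-4 + 5202)*(-1/564) - 3831/(-24) = 5198*(-1/564) - 3831*(-1/24) = -2599/282 + 1277/8 = 169661/1128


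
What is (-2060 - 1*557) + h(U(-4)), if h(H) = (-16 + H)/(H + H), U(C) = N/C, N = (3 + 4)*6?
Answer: -109861/42 ≈ -2615.7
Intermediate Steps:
N = 42 (N = 7*6 = 42)
U(C) = 42/C
h(H) = (-16 + H)/(2*H) (h(H) = (-16 + H)/((2*H)) = (-16 + H)*(1/(2*H)) = (-16 + H)/(2*H))
(-2060 - 1*557) + h(U(-4)) = (-2060 - 1*557) + (-16 + 42/(-4))/(2*((42/(-4)))) = (-2060 - 557) + (-16 + 42*(-1/4))/(2*((42*(-1/4)))) = -2617 + (-16 - 21/2)/(2*(-21/2)) = -2617 + (1/2)*(-2/21)*(-53/2) = -2617 + 53/42 = -109861/42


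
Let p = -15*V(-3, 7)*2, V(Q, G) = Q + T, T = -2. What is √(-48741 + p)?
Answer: 3*I*√5399 ≈ 220.43*I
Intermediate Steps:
V(Q, G) = -2 + Q (V(Q, G) = Q - 2 = -2 + Q)
p = 150 (p = -15*(-2 - 3)*2 = -15*(-5)*2 = 75*2 = 150)
√(-48741 + p) = √(-48741 + 150) = √(-48591) = 3*I*√5399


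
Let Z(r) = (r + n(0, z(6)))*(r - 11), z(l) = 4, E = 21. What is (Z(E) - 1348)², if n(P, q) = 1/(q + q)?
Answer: 20675209/16 ≈ 1.2922e+6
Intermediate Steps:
n(P, q) = 1/(2*q)
Z(r) = (-11 + r)*(⅛ + r) (Z(r) = (r + (½)/4)*(r - 11) = (r + (½)*(¼))*(-11 + r) = (r + ⅛)*(-11 + r) = (⅛ + r)*(-11 + r) = (-11 + r)*(⅛ + r))
(Z(E) - 1348)² = ((-11/8 + 21² - 87/8*21) - 1348)² = ((-11/8 + 441 - 1827/8) - 1348)² = (845/4 - 1348)² = (-4547/4)² = 20675209/16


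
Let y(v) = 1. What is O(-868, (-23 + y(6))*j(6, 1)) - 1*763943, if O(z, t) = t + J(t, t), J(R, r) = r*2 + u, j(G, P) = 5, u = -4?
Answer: -764277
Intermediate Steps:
J(R, r) = -4 + 2*r (J(R, r) = r*2 - 4 = 2*r - 4 = -4 + 2*r)
O(z, t) = -4 + 3*t (O(z, t) = t + (-4 + 2*t) = -4 + 3*t)
O(-868, (-23 + y(6))*j(6, 1)) - 1*763943 = (-4 + 3*((-23 + 1)*5)) - 1*763943 = (-4 + 3*(-22*5)) - 763943 = (-4 + 3*(-110)) - 763943 = (-4 - 330) - 763943 = -334 - 763943 = -764277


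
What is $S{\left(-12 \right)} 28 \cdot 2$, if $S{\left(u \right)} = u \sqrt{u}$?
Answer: $- 1344 i \sqrt{3} \approx - 2327.9 i$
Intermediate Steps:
$S{\left(u \right)} = u^{\frac{3}{2}}$
$S{\left(-12 \right)} 28 \cdot 2 = \left(-12\right)^{\frac{3}{2}} \cdot 28 \cdot 2 = - 24 i \sqrt{3} \cdot 56 = - 1344 i \sqrt{3}$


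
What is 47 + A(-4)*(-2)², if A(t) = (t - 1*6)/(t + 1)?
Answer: 181/3 ≈ 60.333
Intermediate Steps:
A(t) = (-6 + t)/(1 + t) (A(t) = (t - 6)/(1 + t) = (-6 + t)/(1 + t))
47 + A(-4)*(-2)² = 47 + ((-6 - 4)/(1 - 4))*(-2)² = 47 + (-10/(-3))*4 = 47 - ⅓*(-10)*4 = 47 + (10/3)*4 = 47 + 40/3 = 181/3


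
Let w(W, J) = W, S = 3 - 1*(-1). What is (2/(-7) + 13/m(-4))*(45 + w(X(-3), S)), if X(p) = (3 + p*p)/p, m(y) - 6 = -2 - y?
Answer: 3075/56 ≈ 54.911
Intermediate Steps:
m(y) = 4 - y (m(y) = 6 + (-2 - y) = 4 - y)
S = 4 (S = 3 + 1 = 4)
X(p) = (3 + p²)/p
(2/(-7) + 13/m(-4))*(45 + w(X(-3), S)) = (2/(-7) + 13/(4 - 1*(-4)))*(45 + (-3 + 3/(-3))) = (2*(-⅐) + 13/(4 + 4))*(45 + (-3 + 3*(-⅓))) = (-2/7 + 13/8)*(45 + (-3 - 1)) = (-2/7 + 13*(⅛))*(45 - 4) = (-2/7 + 13/8)*41 = (75/56)*41 = 3075/56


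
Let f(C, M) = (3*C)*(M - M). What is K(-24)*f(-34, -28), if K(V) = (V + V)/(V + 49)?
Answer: 0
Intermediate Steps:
K(V) = 2*V/(49 + V) (K(V) = (2*V)/(49 + V) = 2*V/(49 + V))
f(C, M) = 0 (f(C, M) = (3*C)*0 = 0)
K(-24)*f(-34, -28) = (2*(-24)/(49 - 24))*0 = (2*(-24)/25)*0 = (2*(-24)*(1/25))*0 = -48/25*0 = 0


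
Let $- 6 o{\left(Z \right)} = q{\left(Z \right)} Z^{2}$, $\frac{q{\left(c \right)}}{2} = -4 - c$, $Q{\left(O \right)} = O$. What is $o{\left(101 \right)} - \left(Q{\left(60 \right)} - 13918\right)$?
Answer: $370893$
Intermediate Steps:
$q{\left(c \right)} = -8 - 2 c$ ($q{\left(c \right)} = 2 \left(-4 - c\right) = -8 - 2 c$)
$o{\left(Z \right)} = - \frac{Z^{2} \left(-8 - 2 Z\right)}{6}$ ($o{\left(Z \right)} = - \frac{\left(-8 - 2 Z\right) Z^{2}}{6} = - \frac{Z^{2} \left(-8 - 2 Z\right)}{6}$)
$o{\left(101 \right)} - \left(Q{\left(60 \right)} - 13918\right) = \frac{101^{2} \left(4 + 101\right)}{3} - \left(60 - 13918\right) = \frac{1}{3} \cdot 10201 \cdot 105 - \left(60 - 13918\right) = 357035 - -13858 = 357035 + 13858 = 370893$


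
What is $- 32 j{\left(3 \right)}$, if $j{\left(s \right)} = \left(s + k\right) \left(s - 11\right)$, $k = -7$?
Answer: $-1024$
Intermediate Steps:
$j{\left(s \right)} = \left(-11 + s\right) \left(-7 + s\right)$ ($j{\left(s \right)} = \left(s - 7\right) \left(s - 11\right) = \left(-7 + s\right) \left(-11 + s\right) = \left(-11 + s\right) \left(-7 + s\right)$)
$- 32 j{\left(3 \right)} = - 32 \left(77 + 3^{2} - 54\right) = - 32 \left(77 + 9 - 54\right) = \left(-32\right) 32 = -1024$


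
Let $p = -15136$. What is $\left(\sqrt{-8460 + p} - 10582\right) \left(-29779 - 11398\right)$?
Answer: $435735014 - 82354 i \sqrt{5899} \approx 4.3574 \cdot 10^{8} - 6.3252 \cdot 10^{6} i$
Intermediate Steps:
$\left(\sqrt{-8460 + p} - 10582\right) \left(-29779 - 11398\right) = \left(\sqrt{-8460 - 15136} - 10582\right) \left(-29779 - 11398\right) = \left(\sqrt{-23596} - 10582\right) \left(-41177\right) = \left(2 i \sqrt{5899} - 10582\right) \left(-41177\right) = \left(-10582 + 2 i \sqrt{5899}\right) \left(-41177\right) = 435735014 - 82354 i \sqrt{5899}$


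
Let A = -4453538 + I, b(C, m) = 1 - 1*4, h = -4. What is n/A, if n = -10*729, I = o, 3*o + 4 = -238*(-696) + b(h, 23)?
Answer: 21870/13194973 ≈ 0.0016574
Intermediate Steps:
b(C, m) = -3 (b(C, m) = 1 - 4 = -3)
o = 165641/3 (o = -4/3 + (-238*(-696) - 3)/3 = -4/3 + (165648 - 3)/3 = -4/3 + (⅓)*165645 = -4/3 + 55215 = 165641/3 ≈ 55214.)
I = 165641/3 ≈ 55214.
n = -7290
A = -13194973/3 (A = -4453538 + 165641/3 = -13194973/3 ≈ -4.3983e+6)
n/A = -7290/(-13194973/3) = -7290*(-3/13194973) = 21870/13194973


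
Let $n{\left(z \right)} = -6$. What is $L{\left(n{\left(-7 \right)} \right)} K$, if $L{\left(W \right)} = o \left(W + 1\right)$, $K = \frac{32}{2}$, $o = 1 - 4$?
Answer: $240$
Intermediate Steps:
$o = -3$
$K = 16$ ($K = 32 \cdot \frac{1}{2} = 16$)
$L{\left(W \right)} = -3 - 3 W$ ($L{\left(W \right)} = - 3 \left(W + 1\right) = - 3 \left(1 + W\right) = -3 - 3 W$)
$L{\left(n{\left(-7 \right)} \right)} K = \left(-3 - -18\right) 16 = \left(-3 + 18\right) 16 = 15 \cdot 16 = 240$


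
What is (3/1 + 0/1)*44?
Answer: 132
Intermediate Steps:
(3/1 + 0/1)*44 = (3*1 + 0*1)*44 = (3 + 0)*44 = 3*44 = 132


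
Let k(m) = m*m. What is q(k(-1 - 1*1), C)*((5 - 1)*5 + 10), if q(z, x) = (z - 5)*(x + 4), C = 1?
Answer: -150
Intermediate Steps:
k(m) = m²
q(z, x) = (-5 + z)*(4 + x)
q(k(-1 - 1*1), C)*((5 - 1)*5 + 10) = (-20 - 5*1 + 4*(-1 - 1*1)² + 1*(-1 - 1*1)²)*((5 - 1)*5 + 10) = (-20 - 5 + 4*(-1 - 1)² + 1*(-1 - 1)²)*(4*5 + 10) = (-20 - 5 + 4*(-2)² + 1*(-2)²)*(20 + 10) = (-20 - 5 + 4*4 + 1*4)*30 = (-20 - 5 + 16 + 4)*30 = -5*30 = -150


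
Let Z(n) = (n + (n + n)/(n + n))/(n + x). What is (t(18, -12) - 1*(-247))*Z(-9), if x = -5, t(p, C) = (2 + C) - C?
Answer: 996/7 ≈ 142.29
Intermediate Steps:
t(p, C) = 2
Z(n) = (1 + n)/(-5 + n) (Z(n) = (n + (n + n)/(n + n))/(n - 5) = (n + (2*n)/((2*n)))/(-5 + n) = (n + (2*n)*(1/(2*n)))/(-5 + n) = (n + 1)/(-5 + n) = (1 + n)/(-5 + n))
(t(18, -12) - 1*(-247))*Z(-9) = (2 - 1*(-247))*((1 - 9)/(-5 - 9)) = (2 + 247)*(-8/(-14)) = 249*(-1/14*(-8)) = 249*(4/7) = 996/7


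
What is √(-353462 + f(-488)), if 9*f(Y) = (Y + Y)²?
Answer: I*√2228582/3 ≈ 497.61*I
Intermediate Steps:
f(Y) = 4*Y²/9 (f(Y) = (Y + Y)²/9 = (2*Y)²/9 = (4*Y²)/9 = 4*Y²/9)
√(-353462 + f(-488)) = √(-353462 + (4/9)*(-488)²) = √(-353462 + (4/9)*238144) = √(-353462 + 952576/9) = √(-2228582/9) = I*√2228582/3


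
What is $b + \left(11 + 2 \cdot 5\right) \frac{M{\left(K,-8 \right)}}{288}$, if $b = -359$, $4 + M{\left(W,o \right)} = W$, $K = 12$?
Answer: $- \frac{4301}{12} \approx -358.42$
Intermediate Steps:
$M{\left(W,o \right)} = -4 + W$
$b + \left(11 + 2 \cdot 5\right) \frac{M{\left(K,-8 \right)}}{288} = -359 + \left(11 + 2 \cdot 5\right) \frac{-4 + 12}{288} = -359 + \left(11 + 10\right) 8 \cdot \frac{1}{288} = -359 + 21 \cdot \frac{1}{36} = -359 + \frac{7}{12} = - \frac{4301}{12}$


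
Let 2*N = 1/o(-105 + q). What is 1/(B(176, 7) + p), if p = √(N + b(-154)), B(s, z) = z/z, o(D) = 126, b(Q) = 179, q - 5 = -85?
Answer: -252/44857 + 6*√315763/44857 ≈ 0.069545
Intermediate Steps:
q = -80 (q = 5 - 85 = -80)
N = 1/252 (N = (½)/126 = (½)*(1/126) = 1/252 ≈ 0.0039683)
B(s, z) = 1
p = √315763/42 (p = √(1/252 + 179) = √(45109/252) = √315763/42 ≈ 13.379)
1/(B(176, 7) + p) = 1/(1 + √315763/42)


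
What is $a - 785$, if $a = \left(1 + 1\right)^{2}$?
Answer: $-781$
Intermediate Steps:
$a = 4$ ($a = 2^{2} = 4$)
$a - 785 = 4 - 785 = -781$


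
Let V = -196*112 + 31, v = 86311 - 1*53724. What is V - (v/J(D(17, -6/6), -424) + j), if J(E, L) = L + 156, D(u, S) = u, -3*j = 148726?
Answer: 22331845/804 ≈ 27776.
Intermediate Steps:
j = -148726/3 (j = -⅓*148726 = -148726/3 ≈ -49575.)
J(E, L) = 156 + L
v = 32587 (v = 86311 - 53724 = 32587)
V = -21921 (V = -21952 + 31 = -21921)
V - (v/J(D(17, -6/6), -424) + j) = -21921 - (32587/(156 - 424) - 148726/3) = -21921 - (32587/(-268) - 148726/3) = -21921 - (32587*(-1/268) - 148726/3) = -21921 - (-32587/268 - 148726/3) = -21921 - 1*(-39956329/804) = -21921 + 39956329/804 = 22331845/804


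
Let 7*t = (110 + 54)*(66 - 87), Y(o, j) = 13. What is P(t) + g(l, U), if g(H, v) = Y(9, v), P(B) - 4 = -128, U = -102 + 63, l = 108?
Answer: -111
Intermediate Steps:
U = -39
t = -492 (t = ((110 + 54)*(66 - 87))/7 = (164*(-21))/7 = (⅐)*(-3444) = -492)
P(B) = -124 (P(B) = 4 - 128 = -124)
g(H, v) = 13
P(t) + g(l, U) = -124 + 13 = -111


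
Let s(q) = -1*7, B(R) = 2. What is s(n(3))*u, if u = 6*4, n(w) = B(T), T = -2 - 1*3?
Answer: -168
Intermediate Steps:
T = -5 (T = -2 - 3 = -5)
n(w) = 2
s(q) = -7
u = 24
s(n(3))*u = -7*24 = -168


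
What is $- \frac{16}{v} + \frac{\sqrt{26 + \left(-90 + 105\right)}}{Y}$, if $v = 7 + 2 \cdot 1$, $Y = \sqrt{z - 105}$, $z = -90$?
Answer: $- \frac{16}{9} - \frac{i \sqrt{7995}}{195} \approx -1.7778 - 0.45854 i$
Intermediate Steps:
$Y = i \sqrt{195}$ ($Y = \sqrt{-90 - 105} = \sqrt{-195} = i \sqrt{195} \approx 13.964 i$)
$v = 9$ ($v = 7 + 2 = 9$)
$- \frac{16}{v} + \frac{\sqrt{26 + \left(-90 + 105\right)}}{Y} = - \frac{16}{9} + \frac{\sqrt{26 + \left(-90 + 105\right)}}{i \sqrt{195}} = \left(-16\right) \frac{1}{9} + \sqrt{26 + 15} \left(- \frac{i \sqrt{195}}{195}\right) = - \frac{16}{9} + \sqrt{41} \left(- \frac{i \sqrt{195}}{195}\right) = - \frac{16}{9} - \frac{i \sqrt{7995}}{195}$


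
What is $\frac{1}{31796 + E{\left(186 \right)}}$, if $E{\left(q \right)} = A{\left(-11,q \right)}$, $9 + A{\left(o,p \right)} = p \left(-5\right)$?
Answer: $\frac{1}{30857} \approx 3.2408 \cdot 10^{-5}$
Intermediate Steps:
$A{\left(o,p \right)} = -9 - 5 p$ ($A{\left(o,p \right)} = -9 + p \left(-5\right) = -9 - 5 p$)
$E{\left(q \right)} = -9 - 5 q$
$\frac{1}{31796 + E{\left(186 \right)}} = \frac{1}{31796 - 939} = \frac{1}{30857}$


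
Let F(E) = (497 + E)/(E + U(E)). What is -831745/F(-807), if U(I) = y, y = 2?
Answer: -133910945/62 ≈ -2.1599e+6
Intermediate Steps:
U(I) = 2
F(E) = (497 + E)/(2 + E) (F(E) = (497 + E)/(E + 2) = (497 + E)/(2 + E))
-831745/F(-807) = -831745*(2 - 807)/(497 - 807) = -831745/(-310/(-805)) = -831745/((-1/805*(-310))) = -831745/62/161 = -831745*161/62 = -133910945/62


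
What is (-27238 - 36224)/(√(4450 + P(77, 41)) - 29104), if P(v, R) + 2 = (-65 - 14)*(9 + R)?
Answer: 923499024/423521159 + 31731*√498/423521159 ≈ 2.1822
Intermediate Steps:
P(v, R) = -713 - 79*R (P(v, R) = -2 + (-65 - 14)*(9 + R) = -2 - 79*(9 + R) = -2 + (-711 - 79*R) = -713 - 79*R)
(-27238 - 36224)/(√(4450 + P(77, 41)) - 29104) = (-27238 - 36224)/(√(4450 + (-713 - 79*41)) - 29104) = -63462/(√(4450 + (-713 - 3239)) - 29104) = -63462/(√(4450 - 3952) - 29104) = -63462/(√498 - 29104) = -63462/(-29104 + √498)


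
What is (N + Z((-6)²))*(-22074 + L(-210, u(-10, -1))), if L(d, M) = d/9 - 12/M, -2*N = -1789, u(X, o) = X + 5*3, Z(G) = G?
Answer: -308457028/15 ≈ -2.0564e+7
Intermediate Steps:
u(X, o) = 15 + X (u(X, o) = X + 15 = 15 + X)
N = 1789/2 (N = -½*(-1789) = 1789/2 ≈ 894.50)
L(d, M) = -12/M + d/9 (L(d, M) = d*(⅑) - 12/M = d/9 - 12/M = -12/M + d/9)
(N + Z((-6)²))*(-22074 + L(-210, u(-10, -1))) = (1789/2 + (-6)²)*(-22074 + (-12/(15 - 10) + (⅑)*(-210))) = (1789/2 + 36)*(-22074 + (-12/5 - 70/3)) = 1861*(-22074 + (-12*⅕ - 70/3))/2 = 1861*(-22074 + (-12/5 - 70/3))/2 = 1861*(-22074 - 386/15)/2 = (1861/2)*(-331496/15) = -308457028/15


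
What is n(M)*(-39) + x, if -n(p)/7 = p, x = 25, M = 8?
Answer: 2209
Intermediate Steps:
n(p) = -7*p
n(M)*(-39) + x = -7*8*(-39) + 25 = -56*(-39) + 25 = 2184 + 25 = 2209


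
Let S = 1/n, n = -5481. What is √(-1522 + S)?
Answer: I*√5080328547/1827 ≈ 39.013*I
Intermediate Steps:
S = -1/5481 (S = 1/(-5481) = -1/5481 ≈ -0.00018245)
√(-1522 + S) = √(-1522 - 1/5481) = √(-8342083/5481) = I*√5080328547/1827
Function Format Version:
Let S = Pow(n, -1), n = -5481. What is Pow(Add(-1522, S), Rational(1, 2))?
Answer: Mul(Rational(1, 1827), I, Pow(5080328547, Rational(1, 2))) ≈ Mul(39.013, I)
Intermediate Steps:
S = Rational(-1, 5481) (S = Pow(-5481, -1) = Rational(-1, 5481) ≈ -0.00018245)
Pow(Add(-1522, S), Rational(1, 2)) = Pow(Add(-1522, Rational(-1, 5481)), Rational(1, 2)) = Pow(Rational(-8342083, 5481), Rational(1, 2)) = Mul(Rational(1, 1827), I, Pow(5080328547, Rational(1, 2)))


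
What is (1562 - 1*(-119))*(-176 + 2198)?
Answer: 3398982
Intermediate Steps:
(1562 - 1*(-119))*(-176 + 2198) = (1562 + 119)*2022 = 1681*2022 = 3398982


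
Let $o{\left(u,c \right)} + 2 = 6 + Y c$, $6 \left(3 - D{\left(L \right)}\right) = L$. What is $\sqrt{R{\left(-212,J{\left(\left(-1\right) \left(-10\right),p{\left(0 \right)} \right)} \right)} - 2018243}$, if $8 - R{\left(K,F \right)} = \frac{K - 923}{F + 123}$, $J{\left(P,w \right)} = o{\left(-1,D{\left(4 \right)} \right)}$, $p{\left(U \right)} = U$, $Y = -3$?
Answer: $\frac{i \sqrt{290624478}}{12} \approx 1420.6 i$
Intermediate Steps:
$D{\left(L \right)} = 3 - \frac{L}{6}$
$o{\left(u,c \right)} = 4 - 3 c$ ($o{\left(u,c \right)} = -2 - \left(-6 + 3 c\right) = 4 - 3 c$)
$J{\left(P,w \right)} = -3$ ($J{\left(P,w \right)} = 4 - 3 \left(3 - \frac{2}{3}\right) = 4 - 7 = -3$)
$R{\left(K,F \right)} = 8 - \frac{-923 + K}{123 + F}$ ($R{\left(K,F \right)} = 8 - \frac{K - 923}{F + 123} = 8 - \frac{-923 + K}{123 + F}$)
$\sqrt{R{\left(-212,J{\left(\left(-1\right) \left(-10\right),p{\left(0 \right)} \right)} \right)} - 2018243} = \sqrt{\frac{1907 - -212 + 8 \left(-3\right)}{123 - 3} - 2018243} = \sqrt{\frac{1907 + 212 - 24}{120} - 2018243} = \sqrt{\frac{1}{120} \cdot 2095 - 2018243} = \sqrt{\frac{419}{24} - 2018243} = \sqrt{- \frac{48437413}{24}} = \frac{i \sqrt{290624478}}{12}$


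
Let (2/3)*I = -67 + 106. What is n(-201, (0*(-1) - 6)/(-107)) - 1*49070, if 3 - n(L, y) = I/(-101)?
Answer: -9911417/202 ≈ -49066.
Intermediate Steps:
I = 117/2 (I = 3*(-67 + 106)/2 = (3/2)*39 = 117/2 ≈ 58.500)
n(L, y) = 723/202 (n(L, y) = 3 - 117/(2*(-101)) = 3 - 117*(-1)/(2*101) = 3 - 1*(-117/202) = 3 + 117/202 = 723/202)
n(-201, (0*(-1) - 6)/(-107)) - 1*49070 = 723/202 - 1*49070 = 723/202 - 49070 = -9911417/202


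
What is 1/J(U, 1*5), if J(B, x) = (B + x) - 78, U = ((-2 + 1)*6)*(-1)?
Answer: -1/67 ≈ -0.014925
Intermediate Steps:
U = 6 (U = -1*6*(-1) = -6*(-1) = 6)
J(B, x) = -78 + B + x
1/J(U, 1*5) = 1/(-78 + 6 + 1*5) = 1/(-78 + 6 + 5) = 1/(-67) = -1/67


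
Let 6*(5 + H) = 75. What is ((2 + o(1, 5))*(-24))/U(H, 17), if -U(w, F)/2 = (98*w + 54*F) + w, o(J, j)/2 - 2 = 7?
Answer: 160/1107 ≈ 0.14453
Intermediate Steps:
H = 15/2 (H = -5 + (⅙)*75 = -5 + 25/2 = 15/2 ≈ 7.5000)
o(J, j) = 18 (o(J, j) = 4 + 2*7 = 4 + 14 = 18)
U(w, F) = -198*w - 108*F (U(w, F) = -2*((98*w + 54*F) + w) = -2*((54*F + 98*w) + w) = -2*(54*F + 99*w) = -198*w - 108*F)
((2 + o(1, 5))*(-24))/U(H, 17) = ((2 + 18)*(-24))/(-198*15/2 - 108*17) = (20*(-24))/(-1485 - 1836) = -480/(-3321) = -480*(-1/3321) = 160/1107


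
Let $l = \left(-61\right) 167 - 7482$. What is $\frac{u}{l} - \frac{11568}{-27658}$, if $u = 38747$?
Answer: $- \frac{433634767}{244344601} \approx -1.7747$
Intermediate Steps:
$l = -17669$ ($l = -10187 - 7482 = -17669$)
$\frac{u}{l} - \frac{11568}{-27658} = \frac{38747}{-17669} - \frac{11568}{-27658} = 38747 \left(- \frac{1}{17669}\right) - - \frac{5784}{13829} = - \frac{38747}{17669} + \frac{5784}{13829} = - \frac{433634767}{244344601}$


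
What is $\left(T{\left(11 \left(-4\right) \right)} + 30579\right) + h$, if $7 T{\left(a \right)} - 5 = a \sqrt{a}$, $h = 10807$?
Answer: $\frac{289707}{7} - \frac{88 i \sqrt{11}}{7} \approx 41387.0 - 41.695 i$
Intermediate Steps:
$T{\left(a \right)} = \frac{5}{7} + \frac{a^{\frac{3}{2}}}{7}$ ($T{\left(a \right)} = \frac{5}{7} + \frac{a \sqrt{a}}{7} = \frac{5}{7} + \frac{a^{\frac{3}{2}}}{7}$)
$\left(T{\left(11 \left(-4\right) \right)} + 30579\right) + h = \left(\left(\frac{5}{7} + \frac{\left(11 \left(-4\right)\right)^{\frac{3}{2}}}{7}\right) + 30579\right) + 10807 = \left(\left(\frac{5}{7} + \frac{\left(-44\right)^{\frac{3}{2}}}{7}\right) + 30579\right) + 10807 = \left(\left(\frac{5}{7} + \frac{\left(-88\right) i \sqrt{11}}{7}\right) + 30579\right) + 10807 = \left(\left(\frac{5}{7} - \frac{88 i \sqrt{11}}{7}\right) + 30579\right) + 10807 = \left(\frac{214058}{7} - \frac{88 i \sqrt{11}}{7}\right) + 10807 = \frac{289707}{7} - \frac{88 i \sqrt{11}}{7}$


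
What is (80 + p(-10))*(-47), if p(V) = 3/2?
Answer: -7661/2 ≈ -3830.5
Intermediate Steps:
p(V) = 3/2 (p(V) = 3*(1/2) = 3/2)
(80 + p(-10))*(-47) = (80 + 3/2)*(-47) = (163/2)*(-47) = -7661/2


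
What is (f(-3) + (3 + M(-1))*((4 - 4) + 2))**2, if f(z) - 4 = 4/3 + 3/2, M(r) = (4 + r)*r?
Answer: 1681/36 ≈ 46.694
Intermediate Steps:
M(r) = r*(4 + r)
f(z) = 41/6 (f(z) = 4 + (4/3 + 3/2) = 4 + 17/6 = 41/6)
(f(-3) + (3 + M(-1))*((4 - 4) + 2))**2 = (41/6 + (3 - (4 - 1))*((4 - 4) + 2))**2 = (41/6 + (3 - 1*3)*(0 + 2))**2 = (41/6 + (3 - 3)*2)**2 = (41/6 + 0*2)**2 = (41/6 + 0)**2 = (41/6)**2 = 1681/36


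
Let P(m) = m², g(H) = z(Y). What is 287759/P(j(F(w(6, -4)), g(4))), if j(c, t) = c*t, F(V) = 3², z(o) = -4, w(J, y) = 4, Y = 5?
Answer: 287759/1296 ≈ 222.04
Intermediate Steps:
F(V) = 9
g(H) = -4
287759/P(j(F(w(6, -4)), g(4))) = 287759/((9*(-4))²) = 287759/((-36)²) = 287759/1296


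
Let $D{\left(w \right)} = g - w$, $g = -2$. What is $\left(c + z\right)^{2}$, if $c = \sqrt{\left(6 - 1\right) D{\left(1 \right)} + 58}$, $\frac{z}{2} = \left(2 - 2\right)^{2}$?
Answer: $43$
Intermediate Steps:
$D{\left(w \right)} = -2 - w$
$z = 0$ ($z = 2 \left(2 - 2\right)^{2} = 2 \cdot 0^{2} = 2 \cdot 0 = 0$)
$c = \sqrt{43}$ ($c = \sqrt{\left(6 - 1\right) \left(-2 - 1\right) + 58} = \sqrt{5 \left(-2 - 1\right) + 58} = \sqrt{5 \left(-3\right) + 58} = \sqrt{-15 + 58} = \sqrt{43} \approx 6.5574$)
$\left(c + z\right)^{2} = \left(\sqrt{43} + 0\right)^{2} = \left(\sqrt{43}\right)^{2} = 43$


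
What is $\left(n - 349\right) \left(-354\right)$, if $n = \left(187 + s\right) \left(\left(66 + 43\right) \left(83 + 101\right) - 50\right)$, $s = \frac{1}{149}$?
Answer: $- \frac{197317894782}{149} \approx -1.3243 \cdot 10^{9}$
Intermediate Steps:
$s = \frac{1}{149} \approx 0.0067114$
$n = \frac{557447184}{149}$ ($n = \left(187 + \frac{1}{149}\right) \left(\left(66 + 43\right) \left(83 + 101\right) - 50\right) = \frac{27864 \left(109 \cdot 184 - 50\right)}{149} = \frac{27864 \left(20056 - 50\right)}{149} = \frac{27864}{149} \cdot 20006 = \frac{557447184}{149} \approx 3.7413 \cdot 10^{6}$)
$\left(n - 349\right) \left(-354\right) = \left(\frac{557447184}{149} - 349\right) \left(-354\right) = \frac{557395183}{149} \left(-354\right) = - \frac{197317894782}{149}$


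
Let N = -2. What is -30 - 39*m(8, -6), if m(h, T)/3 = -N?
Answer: -264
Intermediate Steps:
m(h, T) = 6 (m(h, T) = 3*(-1*(-2)) = 3*2 = 6)
-30 - 39*m(8, -6) = -30 - 39*6 = -30 - 234 = -264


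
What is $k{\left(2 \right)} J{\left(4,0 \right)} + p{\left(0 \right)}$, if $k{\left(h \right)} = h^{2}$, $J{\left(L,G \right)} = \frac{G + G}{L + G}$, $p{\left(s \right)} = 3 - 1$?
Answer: $2$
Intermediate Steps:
$p{\left(s \right)} = 2$ ($p{\left(s \right)} = 3 - 1 = 2$)
$J{\left(L,G \right)} = \frac{2 G}{G + L}$
$k{\left(2 \right)} J{\left(4,0 \right)} + p{\left(0 \right)} = 2^{2} \cdot 2 \cdot 0 \frac{1}{0 + 4} + 2 = 4 \cdot 2 \cdot 0 \cdot \frac{1}{4} + 2 = 4 \cdot 0 + 2 = 0 + 2 = 2$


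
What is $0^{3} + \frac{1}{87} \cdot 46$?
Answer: $\frac{46}{87} \approx 0.52874$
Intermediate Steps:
$0^{3} + \frac{1}{87} \cdot 46 = 0 + \frac{1}{87} \cdot 46 = 0 + \frac{46}{87} = \frac{46}{87}$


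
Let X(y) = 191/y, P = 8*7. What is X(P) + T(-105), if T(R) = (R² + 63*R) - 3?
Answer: 246983/56 ≈ 4410.4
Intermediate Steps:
P = 56
T(R) = -3 + R² + 63*R
X(P) + T(-105) = 191/56 + (-3 + (-105)² + 63*(-105)) = 191*(1/56) + (-3 + 11025 - 6615) = 191/56 + 4407 = 246983/56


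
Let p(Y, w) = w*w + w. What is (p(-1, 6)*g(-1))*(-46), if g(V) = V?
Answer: 1932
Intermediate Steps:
p(Y, w) = w + w² (p(Y, w) = w² + w = w + w²)
(p(-1, 6)*g(-1))*(-46) = ((6*(1 + 6))*(-1))*(-46) = ((6*7)*(-1))*(-46) = (42*(-1))*(-46) = -42*(-46) = 1932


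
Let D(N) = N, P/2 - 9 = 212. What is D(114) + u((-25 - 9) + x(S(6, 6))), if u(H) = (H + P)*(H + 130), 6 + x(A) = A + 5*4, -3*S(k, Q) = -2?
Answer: 422002/9 ≈ 46889.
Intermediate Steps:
P = 442 (P = 18 + 2*212 = 18 + 424 = 442)
S(k, Q) = 2/3 (S(k, Q) = -1/3*(-2) = 2/3)
x(A) = 14 + A (x(A) = -6 + (A + 5*4) = -6 + (A + 20) = -6 + (20 + A) = 14 + A)
u(H) = (130 + H)*(442 + H) (u(H) = (H + 442)*(H + 130) = (442 + H)*(130 + H) = (130 + H)*(442 + H))
D(114) + u((-25 - 9) + x(S(6, 6))) = 114 + (57460 + ((-25 - 9) + (14 + 2/3))**2 + 572*((-25 - 9) + (14 + 2/3))) = 114 + (57460 + (-34 + 44/3)**2 + 572*(-34 + 44/3)) = 114 + (57460 + (-58/3)**2 + 572*(-58/3)) = 114 + (57460 + 3364/9 - 33176/3) = 114 + 420976/9 = 422002/9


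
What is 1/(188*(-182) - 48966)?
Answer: -1/83182 ≈ -1.2022e-5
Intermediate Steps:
1/(188*(-182) - 48966) = 1/(-34216 - 48966) = 1/(-83182) = -1/83182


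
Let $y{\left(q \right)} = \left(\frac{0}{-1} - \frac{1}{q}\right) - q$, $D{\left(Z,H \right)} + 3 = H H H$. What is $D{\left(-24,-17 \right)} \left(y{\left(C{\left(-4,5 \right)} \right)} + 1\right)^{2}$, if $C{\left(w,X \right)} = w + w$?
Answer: $- \frac{6549341}{16} \approx -4.0933 \cdot 10^{5}$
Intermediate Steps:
$C{\left(w,X \right)} = 2 w$
$D{\left(Z,H \right)} = -3 + H^{3}$ ($D{\left(Z,H \right)} = -3 + H H H = -3 + H^{2} H = -3 + H^{3}$)
$y{\left(q \right)} = - q - \frac{1}{q}$ ($y{\left(q \right)} = \left(0 \left(-1\right) - \frac{1}{q}\right) - q = \left(0 - \frac{1}{q}\right) - q = - \frac{1}{q} - q = - q - \frac{1}{q}$)
$D{\left(-24,-17 \right)} \left(y{\left(C{\left(-4,5 \right)} \right)} + 1\right)^{2} = \left(-3 + \left(-17\right)^{3}\right) \left(\left(- 2 \left(-4\right) - \frac{1}{2 \left(-4\right)}\right) + 1\right)^{2} = \left(-3 - 4913\right) \left(\left(\left(-1\right) \left(-8\right) - \frac{1}{-8}\right) + 1\right)^{2} = - 4916 \left(\left(8 - - \frac{1}{8}\right) + 1\right)^{2} = - 4916 \left(\left(8 + \frac{1}{8}\right) + 1\right)^{2} = - 4916 \left(\frac{65}{8} + 1\right)^{2} = - 4916 \left(\frac{73}{8}\right)^{2} = \left(-4916\right) \frac{5329}{64} = - \frac{6549341}{16}$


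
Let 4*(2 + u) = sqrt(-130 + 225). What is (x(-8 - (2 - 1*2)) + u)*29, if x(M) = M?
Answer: -290 + 29*sqrt(95)/4 ≈ -219.34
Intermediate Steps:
u = -2 + sqrt(95)/4 (u = -2 + sqrt(-130 + 225)/4 = -2 + sqrt(95)/4 ≈ 0.43670)
(x(-8 - (2 - 1*2)) + u)*29 = ((-8 - (2 - 1*2)) + (-2 + sqrt(95)/4))*29 = ((-8 - (2 - 2)) + (-2 + sqrt(95)/4))*29 = ((-8 - 1*0) + (-2 + sqrt(95)/4))*29 = ((-8 + 0) + (-2 + sqrt(95)/4))*29 = (-8 + (-2 + sqrt(95)/4))*29 = (-10 + sqrt(95)/4)*29 = -290 + 29*sqrt(95)/4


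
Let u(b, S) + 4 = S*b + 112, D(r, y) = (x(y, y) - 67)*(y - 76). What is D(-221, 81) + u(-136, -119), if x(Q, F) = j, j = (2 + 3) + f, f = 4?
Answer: 16002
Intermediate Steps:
j = 9 (j = (2 + 3) + 4 = 5 + 4 = 9)
x(Q, F) = 9
D(r, y) = 4408 - 58*y (D(r, y) = (9 - 67)*(y - 76) = -58*(-76 + y) = 4408 - 58*y)
u(b, S) = 108 + S*b (u(b, S) = -4 + (S*b + 112) = -4 + (112 + S*b) = 108 + S*b)
D(-221, 81) + u(-136, -119) = (4408 - 58*81) + (108 - 119*(-136)) = (4408 - 4698) + (108 + 16184) = -290 + 16292 = 16002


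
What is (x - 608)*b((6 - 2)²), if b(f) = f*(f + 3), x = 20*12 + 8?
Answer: -109440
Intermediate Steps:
x = 248 (x = 240 + 8 = 248)
b(f) = f*(3 + f)
(x - 608)*b((6 - 2)²) = (248 - 608)*((6 - 2)²*(3 + (6 - 2)²)) = -360*4²*(3 + 4²) = -5760*(3 + 16) = -5760*19 = -360*304 = -109440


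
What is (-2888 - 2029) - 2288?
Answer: -7205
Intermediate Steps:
(-2888 - 2029) - 2288 = -4917 - 2288 = -7205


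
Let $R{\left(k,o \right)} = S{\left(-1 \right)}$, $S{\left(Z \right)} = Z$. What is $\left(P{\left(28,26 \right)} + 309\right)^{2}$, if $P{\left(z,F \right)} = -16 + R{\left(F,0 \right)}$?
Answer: $85264$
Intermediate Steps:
$R{\left(k,o \right)} = -1$
$P{\left(z,F \right)} = -17$ ($P{\left(z,F \right)} = -16 - 1 = -17$)
$\left(P{\left(28,26 \right)} + 309\right)^{2} = \left(-17 + 309\right)^{2} = 292^{2} = 85264$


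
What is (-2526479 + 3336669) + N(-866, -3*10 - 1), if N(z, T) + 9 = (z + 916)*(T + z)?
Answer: 765331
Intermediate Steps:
N(z, T) = -9 + (916 + z)*(T + z) (N(z, T) = -9 + (z + 916)*(T + z) = -9 + (916 + z)*(T + z))
(-2526479 + 3336669) + N(-866, -3*10 - 1) = (-2526479 + 3336669) + (-9 + (-866)**2 + 916*(-3*10 - 1) + 916*(-866) + (-3*10 - 1)*(-866)) = 810190 + (-9 + 749956 + 916*(-30 - 1) - 793256 + (-30 - 1)*(-866)) = 810190 + (-9 + 749956 + 916*(-31) - 793256 - 31*(-866)) = 810190 + (-9 + 749956 - 28396 - 793256 + 26846) = 810190 - 44859 = 765331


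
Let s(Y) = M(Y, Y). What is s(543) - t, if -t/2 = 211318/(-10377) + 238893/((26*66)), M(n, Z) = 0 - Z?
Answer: -906070355/2967822 ≈ -305.30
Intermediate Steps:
M(n, Z) = -Z
s(Y) = -Y
t = -705456991/2967822 (t = -2*(211318/(-10377) + 238893/((26*66))) = -2*(211318*(-1/10377) + 238893/1716) = -2*(-211318/10377 + 238893*(1/1716)) = -2*(-211318/10377 + 79631/572) = -2*705456991/5935644 = -705456991/2967822 ≈ -237.70)
s(543) - t = -1*543 - 1*(-705456991/2967822) = -543 + 705456991/2967822 = -906070355/2967822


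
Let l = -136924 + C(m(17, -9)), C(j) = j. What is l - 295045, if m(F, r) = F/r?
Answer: -3887738/9 ≈ -4.3197e+5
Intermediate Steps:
l = -1232333/9 (l = -136924 + 17/(-9) = -136924 + 17*(-1/9) = -136924 - 17/9 = -1232333/9 ≈ -1.3693e+5)
l - 295045 = -1232333/9 - 295045 = -3887738/9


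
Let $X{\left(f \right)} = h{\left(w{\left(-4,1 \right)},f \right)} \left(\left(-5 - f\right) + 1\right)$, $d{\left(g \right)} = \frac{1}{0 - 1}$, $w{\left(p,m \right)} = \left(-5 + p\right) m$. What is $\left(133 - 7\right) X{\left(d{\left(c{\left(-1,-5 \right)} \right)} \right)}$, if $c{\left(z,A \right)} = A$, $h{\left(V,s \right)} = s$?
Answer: $378$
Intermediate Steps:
$w{\left(p,m \right)} = m \left(-5 + p\right)$
$d{\left(g \right)} = -1$ ($d{\left(g \right)} = \frac{1}{-1} = -1$)
$X{\left(f \right)} = f \left(-4 - f\right)$ ($X{\left(f \right)} = f \left(\left(-5 - f\right) + 1\right) = f \left(-4 - f\right)$)
$\left(133 - 7\right) X{\left(d{\left(c{\left(-1,-5 \right)} \right)} \right)} = \left(133 - 7\right) \left(\left(-1\right) \left(-1\right) \left(4 - 1\right)\right) = 126 \left(\left(-1\right) \left(-1\right) 3\right) = 126 \cdot 3 = 378$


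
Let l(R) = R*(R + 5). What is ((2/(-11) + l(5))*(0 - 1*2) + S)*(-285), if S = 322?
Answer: -697110/11 ≈ -63374.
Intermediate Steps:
l(R) = R*(5 + R)
((2/(-11) + l(5))*(0 - 1*2) + S)*(-285) = ((2/(-11) + 5*(5 + 5))*(0 - 1*2) + 322)*(-285) = ((2*(-1/11) + 5*10)*(0 - 2) + 322)*(-285) = ((-2/11 + 50)*(-2) + 322)*(-285) = ((548/11)*(-2) + 322)*(-285) = (-1096/11 + 322)*(-285) = (2446/11)*(-285) = -697110/11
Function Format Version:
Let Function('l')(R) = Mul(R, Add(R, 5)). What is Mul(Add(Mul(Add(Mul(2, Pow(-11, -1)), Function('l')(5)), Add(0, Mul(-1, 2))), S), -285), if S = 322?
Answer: Rational(-697110, 11) ≈ -63374.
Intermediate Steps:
Function('l')(R) = Mul(R, Add(5, R))
Mul(Add(Mul(Add(Mul(2, Pow(-11, -1)), Function('l')(5)), Add(0, Mul(-1, 2))), S), -285) = Mul(Add(Mul(Add(Mul(2, Pow(-11, -1)), Mul(5, Add(5, 5))), Add(0, Mul(-1, 2))), 322), -285) = Mul(Add(Mul(Add(Mul(2, Rational(-1, 11)), Mul(5, 10)), Add(0, -2)), 322), -285) = Mul(Add(Mul(Add(Rational(-2, 11), 50), -2), 322), -285) = Mul(Add(Mul(Rational(548, 11), -2), 322), -285) = Mul(Add(Rational(-1096, 11), 322), -285) = Mul(Rational(2446, 11), -285) = Rational(-697110, 11)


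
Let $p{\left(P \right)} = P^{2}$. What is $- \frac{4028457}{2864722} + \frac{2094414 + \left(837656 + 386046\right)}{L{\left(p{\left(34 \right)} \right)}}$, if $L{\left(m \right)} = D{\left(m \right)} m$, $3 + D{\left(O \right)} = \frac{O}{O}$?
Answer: $- \frac{594674606021}{413952329} \approx -1436.6$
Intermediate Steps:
$D{\left(O \right)} = -2$ ($D{\left(O \right)} = -3 + \frac{O}{O} = -3 + 1 = -2$)
$L{\left(m \right)} = - 2 m$
$- \frac{4028457}{2864722} + \frac{2094414 + \left(837656 + 386046\right)}{L{\left(p{\left(34 \right)} \right)}} = - \frac{4028457}{2864722} + \frac{2094414 + \left(837656 + 386046\right)}{\left(-2\right) 34^{2}} = \left(-4028457\right) \frac{1}{2864722} + \frac{2094414 + 1223702}{\left(-2\right) 1156} = - \frac{4028457}{2864722} + \frac{3318116}{-2312} = - \frac{4028457}{2864722} + 3318116 \left(- \frac{1}{2312}\right) = - \frac{4028457}{2864722} - \frac{829529}{578} = - \frac{594674606021}{413952329}$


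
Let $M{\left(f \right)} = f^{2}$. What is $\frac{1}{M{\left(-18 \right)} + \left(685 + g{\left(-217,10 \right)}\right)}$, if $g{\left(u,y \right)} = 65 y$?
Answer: $\frac{1}{1659} \approx 0.00060277$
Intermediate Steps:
$\frac{1}{M{\left(-18 \right)} + \left(685 + g{\left(-217,10 \right)}\right)} = \frac{1}{\left(-18\right)^{2} + \left(685 + 65 \cdot 10\right)} = \frac{1}{324 + \left(685 + 650\right)} = \frac{1}{324 + 1335} = \frac{1}{1659}$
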